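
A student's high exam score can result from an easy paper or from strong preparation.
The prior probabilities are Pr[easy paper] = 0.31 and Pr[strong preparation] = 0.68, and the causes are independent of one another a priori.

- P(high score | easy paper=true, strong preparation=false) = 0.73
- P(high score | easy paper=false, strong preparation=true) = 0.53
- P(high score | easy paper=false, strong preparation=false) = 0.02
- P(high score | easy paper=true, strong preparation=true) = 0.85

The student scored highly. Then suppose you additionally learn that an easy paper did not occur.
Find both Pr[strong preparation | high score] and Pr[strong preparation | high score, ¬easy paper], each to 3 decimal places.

Numerator (weight on configurations with strong preparation): 0.248676 + 0.179180 = 0.427856
Denominator P(high score): 0.02*0.69*0.32 + 0.53*0.69*0.68 + 0.73*0.31*0.32 + 0.85*0.31*0.68 = 0.504688
P(strong preparation | high score) = 0.427856/0.504688 ≈ 0.848

With the extra evidence:
P(high score | ¬easy paper) = 0.02*0.32 + 0.53*0.68 = 0.006400 + 0.360400 = 0.366800
Restricting to configurations with strong preparation present: 0.53*0.68 = 0.360400.
Hence the posterior is 0.360400/0.366800 ≈ 0.983.

Pr[strong preparation | high score] ≈ 0.848; Pr[strong preparation | high score, ¬easy paper] ≈ 0.983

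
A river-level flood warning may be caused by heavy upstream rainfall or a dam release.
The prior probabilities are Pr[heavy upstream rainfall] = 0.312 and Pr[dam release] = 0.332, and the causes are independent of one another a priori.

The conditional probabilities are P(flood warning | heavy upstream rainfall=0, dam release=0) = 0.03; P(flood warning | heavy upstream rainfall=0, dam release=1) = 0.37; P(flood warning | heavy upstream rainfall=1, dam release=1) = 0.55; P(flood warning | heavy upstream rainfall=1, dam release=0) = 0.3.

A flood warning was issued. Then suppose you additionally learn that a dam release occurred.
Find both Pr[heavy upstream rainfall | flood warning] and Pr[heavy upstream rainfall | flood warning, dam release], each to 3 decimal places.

For the numerator, keep only heavy upstream rainfall=true terms: 0.062525 + 0.056971 = 0.119496
The normalizing constant is 0.03*0.688*0.668 + 0.37*0.688*0.332 + 0.3*0.312*0.668 + 0.55*0.312*0.332 = 0.217798
P(heavy upstream rainfall | flood warning) = 0.119496/0.217798 ≈ 0.549

Now condition on the additional information:
For the numerator, keep only heavy upstream rainfall=true terms: 0.55×0.312 = 0.171600
Normalizer over all consistent configurations: 0.37×0.688 + 0.55×0.312 = 0.426160
Posterior = 0.171600 / 0.426160 ≈ 0.403

Pr[heavy upstream rainfall | flood warning] ≈ 0.549; Pr[heavy upstream rainfall | flood warning, dam release] ≈ 0.403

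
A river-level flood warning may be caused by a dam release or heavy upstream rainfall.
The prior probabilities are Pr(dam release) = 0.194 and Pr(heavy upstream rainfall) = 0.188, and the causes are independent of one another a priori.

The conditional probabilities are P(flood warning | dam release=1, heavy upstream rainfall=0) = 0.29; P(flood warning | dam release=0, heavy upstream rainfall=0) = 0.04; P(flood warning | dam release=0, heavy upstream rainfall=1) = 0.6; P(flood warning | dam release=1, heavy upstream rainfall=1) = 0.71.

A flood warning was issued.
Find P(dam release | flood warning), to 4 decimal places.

By total probability over the 4 (dam release, heavy upstream rainfall) configurations:
  P(flood warning) = 0.04×0.806×0.812 + 0.6×0.806×0.188 + 0.29×0.194×0.812 + 0.71×0.194×0.188
        = 0.026179 + 0.090917 + 0.045683 + 0.025895 = 0.188674
The terms with dam release present sum to 0.071578, so
  P(dam release | flood warning) = 0.071578 / 0.188674 ≈ 0.3794

P(dam release | flood warning) ≈ 0.3794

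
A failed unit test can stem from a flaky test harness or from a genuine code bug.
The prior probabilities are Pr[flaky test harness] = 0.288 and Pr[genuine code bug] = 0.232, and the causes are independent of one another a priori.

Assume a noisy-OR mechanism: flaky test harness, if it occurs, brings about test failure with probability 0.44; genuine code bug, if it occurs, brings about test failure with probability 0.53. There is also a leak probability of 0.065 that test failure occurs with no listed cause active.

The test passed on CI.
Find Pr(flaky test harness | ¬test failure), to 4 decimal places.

Pr(flaky test harness | ¬test failure) ≈ 0.1847

Under noisy-OR, P(test failure | causes) = 1 − (1−0.065)·∏(1−qᵢ) over the active causes.
P(¬test failure) = 0.935·0.712·0.768 + 0.43945·0.712·0.232 + 0.5236·0.288·0.768 + 0.246092·0.288·0.232 = 0.511273 + 0.072590 + 0.115812 + 0.016443 = 0.716118
The flaky test harness-present share is 0.115812 + 0.016443 = 0.132255.
Hence the posterior is 0.132255/0.716118 ≈ 0.1847.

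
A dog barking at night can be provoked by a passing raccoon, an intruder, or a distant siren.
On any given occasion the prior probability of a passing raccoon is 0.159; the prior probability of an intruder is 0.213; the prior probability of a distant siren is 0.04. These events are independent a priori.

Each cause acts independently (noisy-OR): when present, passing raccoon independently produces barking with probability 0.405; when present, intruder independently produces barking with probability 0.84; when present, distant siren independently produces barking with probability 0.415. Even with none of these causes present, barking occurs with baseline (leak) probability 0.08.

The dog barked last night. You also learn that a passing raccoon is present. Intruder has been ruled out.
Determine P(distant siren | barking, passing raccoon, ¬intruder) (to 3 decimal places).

P(distant siren | barking, passing raccoon, ¬intruder) ≈ 0.059

Under noisy-OR, P(barking | causes) = 1 − (1−0.08)·∏(1−qᵢ) over the active causes.
Numerator (weight on configurations with distant siren): 0.679771·0.04 = 0.027191
The normalizing constant is 0.4526·0.96 + 0.679771·0.04 = 0.461687
Posterior = 0.027191 / 0.461687 ≈ 0.059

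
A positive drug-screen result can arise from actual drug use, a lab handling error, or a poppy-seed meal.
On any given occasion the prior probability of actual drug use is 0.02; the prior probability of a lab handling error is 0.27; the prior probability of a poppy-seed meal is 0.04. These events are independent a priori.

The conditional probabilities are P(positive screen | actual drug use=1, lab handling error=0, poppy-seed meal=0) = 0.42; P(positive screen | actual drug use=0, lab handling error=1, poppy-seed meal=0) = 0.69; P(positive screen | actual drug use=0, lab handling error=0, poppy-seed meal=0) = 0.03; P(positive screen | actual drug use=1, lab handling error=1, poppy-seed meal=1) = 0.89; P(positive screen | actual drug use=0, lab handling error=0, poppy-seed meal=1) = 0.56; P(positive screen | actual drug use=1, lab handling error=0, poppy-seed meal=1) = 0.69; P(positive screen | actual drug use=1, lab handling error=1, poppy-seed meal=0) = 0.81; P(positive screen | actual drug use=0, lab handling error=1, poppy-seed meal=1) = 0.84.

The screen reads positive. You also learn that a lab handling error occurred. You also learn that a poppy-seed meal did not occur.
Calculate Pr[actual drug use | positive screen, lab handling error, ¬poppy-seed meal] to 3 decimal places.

P(positive screen | lab handling error, ¬poppy-seed meal) = 0.69*0.98 + 0.81*0.02 = 0.676200 + 0.016200 = 0.692400
Of this, 0.016200 comes from 0.81*0.02 (the actual drug use=true cases).
So P(actual drug use | positive screen, lab handling error, ¬poppy-seed meal) = 0.016200/0.692400 ≈ 0.023.

Pr[actual drug use | positive screen, lab handling error, ¬poppy-seed meal] ≈ 0.023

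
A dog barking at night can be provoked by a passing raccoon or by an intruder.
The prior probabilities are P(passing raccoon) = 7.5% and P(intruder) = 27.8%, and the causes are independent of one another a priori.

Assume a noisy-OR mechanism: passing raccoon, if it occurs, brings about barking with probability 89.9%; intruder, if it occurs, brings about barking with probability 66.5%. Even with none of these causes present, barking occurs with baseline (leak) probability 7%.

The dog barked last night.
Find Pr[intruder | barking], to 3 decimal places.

Under noisy-OR, P(barking | causes) = 1 − (1−0.07)·∏(1−qᵢ) over the active causes.
Numerator (weight on configurations with intruder): 0.177035 + 0.020194 = 0.197229
The normalizing constant is 0.07*0.925*0.722 + 0.68845*0.925*0.278 + 0.90607*0.075*0.722 + 0.968533*0.075*0.278 = 0.293043
P(intruder | barking) = 0.197229/0.293043 ≈ 0.673

Pr[intruder | barking] ≈ 0.673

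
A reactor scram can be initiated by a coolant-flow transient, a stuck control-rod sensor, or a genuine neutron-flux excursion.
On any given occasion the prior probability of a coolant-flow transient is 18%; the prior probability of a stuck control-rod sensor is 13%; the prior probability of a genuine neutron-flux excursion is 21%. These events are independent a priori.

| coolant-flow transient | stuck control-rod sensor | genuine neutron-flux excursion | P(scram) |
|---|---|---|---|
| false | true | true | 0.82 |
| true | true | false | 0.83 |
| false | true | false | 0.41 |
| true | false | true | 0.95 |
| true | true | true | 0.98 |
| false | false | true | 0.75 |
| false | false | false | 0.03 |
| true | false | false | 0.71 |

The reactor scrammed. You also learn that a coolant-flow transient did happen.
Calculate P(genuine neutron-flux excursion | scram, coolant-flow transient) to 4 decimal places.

P(genuine neutron-flux excursion | scram, coolant-flow transient) ≈ 0.2590

Enumerate the 4 (stuck control-rod sensor, genuine neutron-flux excursion) configurations and weight by the priors:
  P(scram | coolant-flow transient) = 0.71*0.87*0.79 + 0.95*0.87*0.21 + 0.83*0.13*0.79 + 0.98*0.13*0.21
        = 0.487983 + 0.173565 + 0.085241 + 0.026754 = 0.773543
The terms with genuine neutron-flux excursion present sum to 0.200319, so
  P(genuine neutron-flux excursion | scram, coolant-flow transient) = 0.200319 / 0.773543 ≈ 0.2590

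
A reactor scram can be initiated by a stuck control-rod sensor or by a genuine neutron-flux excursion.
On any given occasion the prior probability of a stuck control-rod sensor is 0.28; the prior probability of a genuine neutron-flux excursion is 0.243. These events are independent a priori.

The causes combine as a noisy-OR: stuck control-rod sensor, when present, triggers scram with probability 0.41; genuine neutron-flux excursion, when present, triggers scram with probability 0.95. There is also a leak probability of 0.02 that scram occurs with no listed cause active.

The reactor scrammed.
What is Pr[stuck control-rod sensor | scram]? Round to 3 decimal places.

Under noisy-OR, P(scram | causes) = 1 − (1−0.02)·∏(1−qᵢ) over the active causes.
Sum P(scram|·) weighted by the priors over the 4 (stuck control-rod sensor, genuine neutron-flux excursion) configurations:
  P(scram) = 0.02*0.72*0.757 + 0.951*0.72*0.243 + 0.4218*0.28*0.757 + 0.97109*0.28*0.243
        = 0.010901 + 0.166387 + 0.089405 + 0.066073 = 0.332766
Keeping only the stuck control-rod sensor-present terms gives 0.155478, so
  P(stuck control-rod sensor | scram) = 0.155478 / 0.332766 ≈ 0.467

Pr[stuck control-rod sensor | scram] ≈ 0.467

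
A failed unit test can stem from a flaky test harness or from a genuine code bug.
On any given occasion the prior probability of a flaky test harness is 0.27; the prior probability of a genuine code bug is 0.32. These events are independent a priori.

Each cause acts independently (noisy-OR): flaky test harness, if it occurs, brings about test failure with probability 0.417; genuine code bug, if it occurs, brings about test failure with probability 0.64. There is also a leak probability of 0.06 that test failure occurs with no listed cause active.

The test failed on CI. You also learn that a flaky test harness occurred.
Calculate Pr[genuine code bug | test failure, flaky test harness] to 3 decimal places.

Under noisy-OR, P(test failure | causes) = 1 − (1−0.06)·∏(1−qᵢ) over the active causes.
P(test failure | flaky test harness) = 0.45198·0.68 + 0.802713·0.32 = 0.307346 + 0.256868 = 0.564214
Of this, 0.256868 comes from 0.802713·0.32 (the genuine code bug=true cases).
So P(genuine code bug | test failure, flaky test harness) = 0.256868/0.564214 ≈ 0.455.

Pr[genuine code bug | test failure, flaky test harness] ≈ 0.455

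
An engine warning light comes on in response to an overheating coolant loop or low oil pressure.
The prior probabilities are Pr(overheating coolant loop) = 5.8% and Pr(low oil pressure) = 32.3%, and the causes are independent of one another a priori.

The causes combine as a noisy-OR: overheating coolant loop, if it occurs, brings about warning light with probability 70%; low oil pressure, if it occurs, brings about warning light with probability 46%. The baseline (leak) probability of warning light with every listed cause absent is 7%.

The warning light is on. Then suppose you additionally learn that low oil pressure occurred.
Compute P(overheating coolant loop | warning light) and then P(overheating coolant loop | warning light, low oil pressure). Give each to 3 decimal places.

Under noisy-OR, P(warning light | causes) = 1 − (1−0.07)·∏(1−qᵢ) over the active causes.
Enumerate the 4 (overheating coolant loop, low oil pressure) configurations and weight by the priors:
  P(warning light) = 0.07·0.942·0.677 + 0.4978·0.942·0.323 + 0.721·0.058·0.677 + 0.84934·0.058·0.323
        = 0.044641 + 0.151464 + 0.028311 + 0.015912 = 0.240328
Keeping only the overheating coolant loop-present terms gives 0.044223, so
  P(overheating coolant loop | warning light) = 0.044223 / 0.240328 ≈ 0.184

Now condition on the additional information:
Sum P(warning light|·) weighted by the priors over both values of overheating coolant loop:
  P(warning light | low oil pressure) = 0.4978*0.942 + 0.84934*0.058
        = 0.468928 + 0.049262 = 0.518190
The terms with overheating coolant loop present sum to 0.049262, so
  P(overheating coolant loop | warning light, low oil pressure) = 0.049262 / 0.518190 ≈ 0.095
— low oil pressure explains away the evidence for overheating coolant loop.

P(overheating coolant loop | warning light) ≈ 0.184; P(overheating coolant loop | warning light, low oil pressure) ≈ 0.095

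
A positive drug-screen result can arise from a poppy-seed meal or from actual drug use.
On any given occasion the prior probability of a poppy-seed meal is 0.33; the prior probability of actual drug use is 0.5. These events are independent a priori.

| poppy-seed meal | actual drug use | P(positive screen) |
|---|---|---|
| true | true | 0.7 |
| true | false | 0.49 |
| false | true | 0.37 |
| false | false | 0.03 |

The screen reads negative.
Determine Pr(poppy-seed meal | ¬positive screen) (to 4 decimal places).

Pr(poppy-seed meal | ¬positive screen) ≈ 0.1996

Numerator (weight on configurations with poppy-seed meal): 0.084150 + 0.049500 = 0.133650
Normalizer over all consistent configurations: 0.97·0.67·0.5 + 0.63·0.67·0.5 + 0.51·0.33·0.5 + 0.3·0.33·0.5 = 0.669650
Posterior = 0.133650 / 0.669650 ≈ 0.1996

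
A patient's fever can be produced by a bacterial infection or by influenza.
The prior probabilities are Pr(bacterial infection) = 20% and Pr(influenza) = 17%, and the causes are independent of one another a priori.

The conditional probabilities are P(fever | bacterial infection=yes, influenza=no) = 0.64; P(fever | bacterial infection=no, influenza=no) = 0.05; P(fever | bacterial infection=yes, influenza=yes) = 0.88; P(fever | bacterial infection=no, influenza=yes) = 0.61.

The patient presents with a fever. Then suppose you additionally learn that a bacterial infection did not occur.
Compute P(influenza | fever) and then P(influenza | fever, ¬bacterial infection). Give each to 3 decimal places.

P(influenza | fever) ≈ 0.447; P(influenza | fever, ¬bacterial infection) ≈ 0.714

P(fever) = 0.05*0.8*0.83 + 0.61*0.8*0.17 + 0.64*0.2*0.83 + 0.88*0.2*0.17 = 0.033200 + 0.082960 + 0.106240 + 0.029920 = 0.252320
Restricting to configurations with influenza present: 0.082960 + 0.029920 = 0.112880.
Hence the posterior is 0.112880/0.252320 ≈ 0.447.

Now condition on the additional information:
Weight on influenza=true, given the evidence: 0.61·0.17 = 0.103700
Normalizer over all consistent configurations: 0.05·0.83 + 0.61·0.17 = 0.145200
P(influenza | fever, ¬bacterial infection) = 0.103700/0.145200 ≈ 0.714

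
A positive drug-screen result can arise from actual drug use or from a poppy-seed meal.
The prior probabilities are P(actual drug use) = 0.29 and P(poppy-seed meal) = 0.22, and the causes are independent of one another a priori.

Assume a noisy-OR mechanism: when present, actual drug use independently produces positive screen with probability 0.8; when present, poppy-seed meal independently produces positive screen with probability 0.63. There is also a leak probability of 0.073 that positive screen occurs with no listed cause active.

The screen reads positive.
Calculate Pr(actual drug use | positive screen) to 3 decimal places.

Under noisy-OR, P(positive screen | causes) = 1 − (1−0.073)·∏(1−qᵢ) over the active causes.
P(positive screen) = 0.073*0.71*0.78 + 0.65701*0.71*0.22 + 0.8146*0.29*0.78 + 0.931402*0.29*0.22 = 0.040427 + 0.102625 + 0.184263 + 0.059423 = 0.386738
The actual drug use-present share is 0.184263 + 0.059423 = 0.243686.
P(actual drug use | positive screen) = 0.243686 / 0.386738 ≈ 0.630

Pr(actual drug use | positive screen) ≈ 0.630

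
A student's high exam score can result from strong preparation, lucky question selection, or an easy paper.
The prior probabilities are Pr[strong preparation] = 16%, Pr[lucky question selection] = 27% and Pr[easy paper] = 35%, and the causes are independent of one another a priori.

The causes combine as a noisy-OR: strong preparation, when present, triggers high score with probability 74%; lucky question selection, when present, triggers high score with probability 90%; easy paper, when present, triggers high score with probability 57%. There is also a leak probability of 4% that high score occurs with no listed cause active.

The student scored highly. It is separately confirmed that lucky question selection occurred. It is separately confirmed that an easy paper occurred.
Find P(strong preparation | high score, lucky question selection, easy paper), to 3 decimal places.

P(strong preparation | high score, lucky question selection, easy paper) ≈ 0.164

Under noisy-OR, P(high score | causes) = 1 − (1−0.04)·∏(1−qᵢ) over the active causes.
P(high score | lucky question selection, easy paper) = 0.95872×0.84 + 0.989267×0.16 = 0.805325 + 0.158283 = 0.963608
The strong preparation-present share is 0.989267×0.16 = 0.158283.
So P(strong preparation | high score, lucky question selection, easy paper) = 0.158283/0.963608 ≈ 0.164.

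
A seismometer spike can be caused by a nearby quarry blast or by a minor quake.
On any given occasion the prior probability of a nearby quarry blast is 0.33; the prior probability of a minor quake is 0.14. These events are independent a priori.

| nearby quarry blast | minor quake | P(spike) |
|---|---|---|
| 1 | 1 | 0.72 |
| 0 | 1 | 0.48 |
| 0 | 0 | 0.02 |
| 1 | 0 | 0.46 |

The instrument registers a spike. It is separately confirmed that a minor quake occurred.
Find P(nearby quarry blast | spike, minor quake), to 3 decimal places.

P(nearby quarry blast | spike, minor quake) ≈ 0.425

For the numerator, keep only nearby quarry blast=true terms: 0.72·0.33 = 0.237600
The normalizing constant is 0.48·0.67 + 0.72·0.33 = 0.559200
P(nearby quarry blast | spike, minor quake) = 0.237600/0.559200 ≈ 0.425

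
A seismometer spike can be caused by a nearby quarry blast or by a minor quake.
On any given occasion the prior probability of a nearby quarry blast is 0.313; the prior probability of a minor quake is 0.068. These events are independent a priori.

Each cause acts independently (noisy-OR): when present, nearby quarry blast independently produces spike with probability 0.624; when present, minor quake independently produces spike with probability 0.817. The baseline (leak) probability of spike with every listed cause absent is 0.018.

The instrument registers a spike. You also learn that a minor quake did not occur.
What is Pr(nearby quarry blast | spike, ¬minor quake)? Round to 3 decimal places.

Under noisy-OR, P(spike | causes) = 1 − (1−0.018)·∏(1−qᵢ) over the active causes.
For the numerator, keep only nearby quarry blast=true terms: 0.630768·0.313 = 0.197430
Normalizer over all consistent configurations: 0.018·0.687 + 0.630768·0.313 = 0.209796
Posterior = 0.197430 / 0.209796 ≈ 0.941

Pr(nearby quarry blast | spike, ¬minor quake) ≈ 0.941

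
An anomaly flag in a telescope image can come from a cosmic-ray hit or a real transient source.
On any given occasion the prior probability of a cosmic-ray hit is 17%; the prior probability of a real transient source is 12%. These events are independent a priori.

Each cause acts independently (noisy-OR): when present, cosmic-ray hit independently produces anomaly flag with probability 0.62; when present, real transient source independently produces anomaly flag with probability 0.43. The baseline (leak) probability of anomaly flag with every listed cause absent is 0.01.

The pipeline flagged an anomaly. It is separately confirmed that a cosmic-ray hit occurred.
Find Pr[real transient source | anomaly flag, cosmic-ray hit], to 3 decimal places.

Pr[real transient source | anomaly flag, cosmic-ray hit] ≈ 0.147

Under noisy-OR, P(anomaly flag | causes) = 1 − (1−0.01)·∏(1−qᵢ) over the active causes.
Enumerate both values of real transient source and weight by the priors:
  P(anomaly flag | cosmic-ray hit) = 0.6238*0.88 + 0.785566*0.12
        = 0.548944 + 0.094268 = 0.643212
Keeping only the real transient source-present terms gives 0.094268, so
  P(real transient source | anomaly flag, cosmic-ray hit) = 0.094268 / 0.643212 ≈ 0.147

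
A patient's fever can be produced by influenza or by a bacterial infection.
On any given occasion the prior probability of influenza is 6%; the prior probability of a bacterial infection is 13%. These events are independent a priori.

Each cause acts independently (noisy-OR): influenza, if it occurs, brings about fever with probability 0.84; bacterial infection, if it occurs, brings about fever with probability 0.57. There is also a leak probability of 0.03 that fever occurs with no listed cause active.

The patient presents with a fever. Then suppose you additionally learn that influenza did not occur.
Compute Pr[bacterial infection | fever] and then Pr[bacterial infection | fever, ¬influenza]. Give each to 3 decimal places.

Under noisy-OR, P(fever | causes) = 1 − (1−0.03)·∏(1−qᵢ) over the active causes.
For the numerator, keep only bacterial infection=true terms: 0.071230 + 0.007279 = 0.078509
The normalizing constant is 0.03·0.94·0.87 + 0.5829·0.94·0.13 + 0.8448·0.06·0.87 + 0.933264·0.06·0.13 = 0.147142
P(bacterial infection | fever) = 0.078509/0.147142 ≈ 0.534

With the extra evidence:
Enumerate both values of bacterial infection and weight by the priors:
  P(fever | ¬influenza) = 0.03·0.87 + 0.5829·0.13
        = 0.026100 + 0.075777 = 0.101877
Keeping only the bacterial infection-present terms gives 0.075777, so
  P(bacterial infection | fever, ¬influenza) = 0.075777 / 0.101877 ≈ 0.744

Pr[bacterial infection | fever] ≈ 0.534; Pr[bacterial infection | fever, ¬influenza] ≈ 0.744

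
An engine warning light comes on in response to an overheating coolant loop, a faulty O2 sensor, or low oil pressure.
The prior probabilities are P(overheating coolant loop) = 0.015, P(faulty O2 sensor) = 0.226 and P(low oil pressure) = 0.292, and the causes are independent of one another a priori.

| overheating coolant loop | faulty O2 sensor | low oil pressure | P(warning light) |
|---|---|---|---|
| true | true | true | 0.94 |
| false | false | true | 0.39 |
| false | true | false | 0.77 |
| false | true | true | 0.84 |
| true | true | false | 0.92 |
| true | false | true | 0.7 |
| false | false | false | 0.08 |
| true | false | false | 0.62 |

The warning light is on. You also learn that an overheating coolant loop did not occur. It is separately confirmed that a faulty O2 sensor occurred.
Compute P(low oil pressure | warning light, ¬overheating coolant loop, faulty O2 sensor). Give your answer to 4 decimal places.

P(low oil pressure | warning light, ¬overheating coolant loop, faulty O2 sensor) ≈ 0.3103

P(warning light | ¬overheating coolant loop, faulty O2 sensor) = 0.77×0.708 + 0.84×0.292 = 0.545160 + 0.245280 = 0.790440
The low oil pressure-present share is 0.84×0.292 = 0.245280.
Hence the posterior is 0.245280/0.790440 ≈ 0.3103.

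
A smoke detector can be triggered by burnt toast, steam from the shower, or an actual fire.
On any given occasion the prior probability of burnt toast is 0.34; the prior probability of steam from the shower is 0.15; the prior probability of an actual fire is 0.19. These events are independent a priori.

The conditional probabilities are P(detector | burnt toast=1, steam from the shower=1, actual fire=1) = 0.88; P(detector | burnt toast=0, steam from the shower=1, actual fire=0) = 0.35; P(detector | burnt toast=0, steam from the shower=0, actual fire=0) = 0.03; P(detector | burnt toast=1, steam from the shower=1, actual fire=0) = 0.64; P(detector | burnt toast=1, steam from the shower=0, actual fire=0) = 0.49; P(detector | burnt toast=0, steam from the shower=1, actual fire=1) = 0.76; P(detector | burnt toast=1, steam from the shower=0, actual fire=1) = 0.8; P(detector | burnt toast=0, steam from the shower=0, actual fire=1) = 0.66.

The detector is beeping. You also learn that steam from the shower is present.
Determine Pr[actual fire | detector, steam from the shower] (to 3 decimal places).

For the numerator, keep only actual fire=true terms: 0.095304 + 0.056848 = 0.152152
Normalizer over all consistent configurations: 0.35*0.66*0.81 + 0.76*0.66*0.19 + 0.64*0.34*0.81 + 0.88*0.34*0.19 = 0.515518
Posterior = 0.152152 / 0.515518 ≈ 0.295

Pr[actual fire | detector, steam from the shower] ≈ 0.295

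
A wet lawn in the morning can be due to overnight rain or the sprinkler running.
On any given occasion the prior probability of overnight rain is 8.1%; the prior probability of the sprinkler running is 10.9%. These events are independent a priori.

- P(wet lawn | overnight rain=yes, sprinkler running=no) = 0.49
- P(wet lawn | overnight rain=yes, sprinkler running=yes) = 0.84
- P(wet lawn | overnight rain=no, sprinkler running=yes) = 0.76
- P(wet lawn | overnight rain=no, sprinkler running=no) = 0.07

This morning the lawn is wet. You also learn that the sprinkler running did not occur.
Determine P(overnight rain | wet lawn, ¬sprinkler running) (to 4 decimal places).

P(wet lawn | ¬sprinkler running) = 0.07·0.919 + 0.49·0.081 = 0.064330 + 0.039690 = 0.104020
Restricting to configurations with overnight rain present: 0.49·0.081 = 0.039690.
So P(overnight rain | wet lawn, ¬sprinkler running) = 0.039690/0.104020 ≈ 0.3816.

P(overnight rain | wet lawn, ¬sprinkler running) ≈ 0.3816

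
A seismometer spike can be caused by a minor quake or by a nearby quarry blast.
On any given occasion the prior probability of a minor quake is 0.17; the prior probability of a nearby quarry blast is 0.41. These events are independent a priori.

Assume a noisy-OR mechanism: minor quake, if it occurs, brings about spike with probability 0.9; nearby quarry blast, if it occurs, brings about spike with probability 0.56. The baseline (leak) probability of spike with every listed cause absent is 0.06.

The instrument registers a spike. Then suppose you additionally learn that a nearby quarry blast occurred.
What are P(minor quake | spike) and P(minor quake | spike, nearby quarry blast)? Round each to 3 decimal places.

Under noisy-OR, P(spike | causes) = 1 − (1−0.06)·∏(1−qᵢ) over the active causes.
P(spike) = 0.06×0.83×0.59 + 0.5864×0.83×0.41 + 0.906×0.17×0.59 + 0.95864×0.17×0.41 = 0.029382 + 0.199552 + 0.090872 + 0.066817 = 0.386623
Of this, 0.157689 comes from 0.090872 + 0.066817 (the minor quake=true cases).
Hence the posterior is 0.157689/0.386623 ≈ 0.408.

Now condition on the additional information:
P(spike | nearby quarry blast) = 0.5864*0.83 + 0.95864*0.17 = 0.486712 + 0.162969 = 0.649681
Restricting to configurations with minor quake present: 0.95864*0.17 = 0.162969.
Hence the posterior is 0.162969/0.649681 ≈ 0.251.

P(minor quake | spike) ≈ 0.408; P(minor quake | spike, nearby quarry blast) ≈ 0.251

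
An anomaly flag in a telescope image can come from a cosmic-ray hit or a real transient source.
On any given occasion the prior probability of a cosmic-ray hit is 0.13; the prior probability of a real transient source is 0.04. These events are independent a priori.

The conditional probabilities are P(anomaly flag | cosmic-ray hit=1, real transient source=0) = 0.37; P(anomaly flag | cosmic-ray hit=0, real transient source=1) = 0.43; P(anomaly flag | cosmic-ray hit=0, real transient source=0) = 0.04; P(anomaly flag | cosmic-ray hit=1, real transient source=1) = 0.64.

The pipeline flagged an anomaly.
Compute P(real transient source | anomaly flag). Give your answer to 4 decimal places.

P(real transient source | anomaly flag) ≈ 0.1869

Weight on real transient source=true, given the evidence: 0.014964 + 0.003328 = 0.018292
The normalizing constant is 0.04×0.87×0.96 + 0.43×0.87×0.04 + 0.37×0.13×0.96 + 0.64×0.13×0.04 = 0.097876
Posterior = 0.018292 / 0.097876 ≈ 0.1869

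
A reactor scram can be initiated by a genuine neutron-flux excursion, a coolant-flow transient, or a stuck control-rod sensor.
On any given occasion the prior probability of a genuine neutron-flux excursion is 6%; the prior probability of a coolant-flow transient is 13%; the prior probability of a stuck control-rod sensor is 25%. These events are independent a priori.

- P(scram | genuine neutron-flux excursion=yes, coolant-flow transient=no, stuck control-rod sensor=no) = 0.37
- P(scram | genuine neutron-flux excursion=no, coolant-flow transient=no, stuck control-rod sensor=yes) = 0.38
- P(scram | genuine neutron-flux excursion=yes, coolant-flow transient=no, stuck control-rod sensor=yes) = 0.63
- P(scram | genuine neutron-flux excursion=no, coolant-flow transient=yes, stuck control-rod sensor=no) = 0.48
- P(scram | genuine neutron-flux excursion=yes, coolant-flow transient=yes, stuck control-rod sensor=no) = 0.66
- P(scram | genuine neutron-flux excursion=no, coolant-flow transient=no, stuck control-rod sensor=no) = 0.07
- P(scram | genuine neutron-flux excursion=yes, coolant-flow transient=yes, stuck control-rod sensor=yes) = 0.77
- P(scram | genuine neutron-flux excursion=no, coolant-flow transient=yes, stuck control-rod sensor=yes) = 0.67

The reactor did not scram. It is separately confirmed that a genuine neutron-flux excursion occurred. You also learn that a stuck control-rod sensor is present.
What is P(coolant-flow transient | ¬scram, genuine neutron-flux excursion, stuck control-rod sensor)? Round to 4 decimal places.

P(¬scram | genuine neutron-flux excursion, stuck control-rod sensor) = 0.37*0.87 + 0.23*0.13 = 0.321900 + 0.029900 = 0.351800
The coolant-flow transient-present share is 0.23*0.13 = 0.029900.
Hence the posterior is 0.029900/0.351800 ≈ 0.0850.

P(coolant-flow transient | ¬scram, genuine neutron-flux excursion, stuck control-rod sensor) ≈ 0.0850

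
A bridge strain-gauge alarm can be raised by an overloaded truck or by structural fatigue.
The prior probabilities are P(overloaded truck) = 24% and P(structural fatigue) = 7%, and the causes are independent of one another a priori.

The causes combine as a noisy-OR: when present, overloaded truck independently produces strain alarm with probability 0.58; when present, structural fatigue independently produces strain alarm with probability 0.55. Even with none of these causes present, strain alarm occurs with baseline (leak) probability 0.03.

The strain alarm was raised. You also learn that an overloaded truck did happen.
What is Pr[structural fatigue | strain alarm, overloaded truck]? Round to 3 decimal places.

Under noisy-OR, P(strain alarm | causes) = 1 − (1−0.03)·∏(1−qᵢ) over the active causes.
P(strain alarm | overloaded truck) = 0.5926×0.93 + 0.81667×0.07 = 0.551118 + 0.057167 = 0.608285
The structural fatigue-present share is 0.81667×0.07 = 0.057167.
P(structural fatigue | strain alarm, overloaded truck) = 0.057167 / 0.608285 ≈ 0.094

Pr[structural fatigue | strain alarm, overloaded truck] ≈ 0.094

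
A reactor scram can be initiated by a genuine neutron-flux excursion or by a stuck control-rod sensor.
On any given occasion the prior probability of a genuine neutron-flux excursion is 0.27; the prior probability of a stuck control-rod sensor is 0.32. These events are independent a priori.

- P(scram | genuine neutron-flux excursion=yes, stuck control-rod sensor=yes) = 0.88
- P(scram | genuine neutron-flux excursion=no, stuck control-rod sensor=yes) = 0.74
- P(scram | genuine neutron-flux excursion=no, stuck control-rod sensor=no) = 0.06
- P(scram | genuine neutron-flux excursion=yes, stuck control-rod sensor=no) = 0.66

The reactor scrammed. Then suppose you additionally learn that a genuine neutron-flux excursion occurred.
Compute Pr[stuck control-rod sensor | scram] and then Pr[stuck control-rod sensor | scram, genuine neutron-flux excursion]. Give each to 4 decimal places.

Pr[stuck control-rod sensor | scram] ≈ 0.6225; Pr[stuck control-rod sensor | scram, genuine neutron-flux excursion] ≈ 0.3855

P(scram) = 0.06*0.73*0.68 + 0.74*0.73*0.32 + 0.66*0.27*0.68 + 0.88*0.27*0.32 = 0.029784 + 0.172864 + 0.121176 + 0.076032 = 0.399856
Restricting to configurations with stuck control-rod sensor present: 0.172864 + 0.076032 = 0.248896.
P(stuck control-rod sensor | scram) = 0.248896 / 0.399856 ≈ 0.6225

Now condition on the additional information:
Enumerate both values of stuck control-rod sensor and weight by the priors:
  P(scram | genuine neutron-flux excursion) = 0.66·0.68 + 0.88·0.32
        = 0.448800 + 0.281600 = 0.730400
Configurations with stuck control-rod sensor contribute 0.281600, so
  P(stuck control-rod sensor | scram, genuine neutron-flux excursion) = 0.281600 / 0.730400 ≈ 0.3855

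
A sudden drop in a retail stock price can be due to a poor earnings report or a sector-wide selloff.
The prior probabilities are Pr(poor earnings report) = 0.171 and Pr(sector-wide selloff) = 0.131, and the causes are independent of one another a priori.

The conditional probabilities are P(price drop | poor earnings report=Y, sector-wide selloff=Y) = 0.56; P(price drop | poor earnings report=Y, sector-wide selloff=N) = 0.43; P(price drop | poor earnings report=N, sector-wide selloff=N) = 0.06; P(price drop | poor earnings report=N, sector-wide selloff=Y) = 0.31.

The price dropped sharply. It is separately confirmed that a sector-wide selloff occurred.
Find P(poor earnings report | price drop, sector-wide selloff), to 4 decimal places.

P(price drop | sector-wide selloff) = 0.31*0.829 + 0.56*0.171 = 0.256990 + 0.095760 = 0.352750
Of this, 0.095760 comes from 0.56*0.171 (the poor earnings report=true cases).
So P(poor earnings report | price drop, sector-wide selloff) = 0.095760/0.352750 ≈ 0.2715.

P(poor earnings report | price drop, sector-wide selloff) ≈ 0.2715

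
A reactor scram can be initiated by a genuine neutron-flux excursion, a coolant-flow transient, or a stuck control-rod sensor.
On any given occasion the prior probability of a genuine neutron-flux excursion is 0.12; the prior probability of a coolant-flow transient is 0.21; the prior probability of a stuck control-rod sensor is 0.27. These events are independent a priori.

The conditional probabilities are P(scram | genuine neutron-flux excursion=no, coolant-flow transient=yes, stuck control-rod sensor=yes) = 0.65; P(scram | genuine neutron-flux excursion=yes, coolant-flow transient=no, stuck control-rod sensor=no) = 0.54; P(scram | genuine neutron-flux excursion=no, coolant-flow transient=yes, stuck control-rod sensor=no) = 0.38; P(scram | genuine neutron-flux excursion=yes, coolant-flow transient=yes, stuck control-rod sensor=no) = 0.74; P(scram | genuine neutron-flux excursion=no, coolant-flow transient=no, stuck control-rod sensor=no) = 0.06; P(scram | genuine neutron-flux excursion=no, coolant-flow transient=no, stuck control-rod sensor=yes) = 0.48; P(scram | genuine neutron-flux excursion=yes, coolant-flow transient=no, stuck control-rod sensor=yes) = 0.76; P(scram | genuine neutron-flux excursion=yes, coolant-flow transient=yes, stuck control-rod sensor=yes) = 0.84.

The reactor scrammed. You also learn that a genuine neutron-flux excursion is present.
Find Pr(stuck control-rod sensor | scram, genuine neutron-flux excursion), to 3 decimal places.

Pr(stuck control-rod sensor | scram, genuine neutron-flux excursion) ≈ 0.331

Numerator (weight on configurations with stuck control-rod sensor): 0.162108 + 0.047628 = 0.209736
Denominator P(scram | genuine neutron-flux excursion): 0.54×0.79×0.73 + 0.76×0.79×0.27 + 0.74×0.21×0.73 + 0.84×0.21×0.27 = 0.634596
Posterior = 0.209736 / 0.634596 ≈ 0.331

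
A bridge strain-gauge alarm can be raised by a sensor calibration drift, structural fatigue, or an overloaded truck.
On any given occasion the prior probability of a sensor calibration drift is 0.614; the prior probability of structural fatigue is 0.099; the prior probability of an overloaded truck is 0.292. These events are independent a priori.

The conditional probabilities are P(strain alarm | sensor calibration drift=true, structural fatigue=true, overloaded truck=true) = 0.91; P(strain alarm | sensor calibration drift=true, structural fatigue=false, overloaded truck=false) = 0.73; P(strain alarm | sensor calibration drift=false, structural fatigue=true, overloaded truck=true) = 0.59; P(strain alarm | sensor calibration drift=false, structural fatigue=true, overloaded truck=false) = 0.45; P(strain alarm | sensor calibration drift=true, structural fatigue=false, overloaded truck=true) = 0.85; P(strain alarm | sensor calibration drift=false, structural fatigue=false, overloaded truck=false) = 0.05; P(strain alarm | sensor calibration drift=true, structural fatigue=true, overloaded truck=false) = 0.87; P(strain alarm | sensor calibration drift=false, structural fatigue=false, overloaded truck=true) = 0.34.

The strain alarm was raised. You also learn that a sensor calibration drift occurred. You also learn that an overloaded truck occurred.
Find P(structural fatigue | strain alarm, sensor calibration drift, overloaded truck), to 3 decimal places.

P(structural fatigue | strain alarm, sensor calibration drift, overloaded truck) ≈ 0.105

Numerator (weight on configurations with structural fatigue): 0.91·0.099 = 0.090090
Normalizer over all consistent configurations: 0.85·0.901 + 0.91·0.099 = 0.855940
P(structural fatigue | strain alarm, sensor calibration drift, overloaded truck) = 0.090090/0.855940 ≈ 0.105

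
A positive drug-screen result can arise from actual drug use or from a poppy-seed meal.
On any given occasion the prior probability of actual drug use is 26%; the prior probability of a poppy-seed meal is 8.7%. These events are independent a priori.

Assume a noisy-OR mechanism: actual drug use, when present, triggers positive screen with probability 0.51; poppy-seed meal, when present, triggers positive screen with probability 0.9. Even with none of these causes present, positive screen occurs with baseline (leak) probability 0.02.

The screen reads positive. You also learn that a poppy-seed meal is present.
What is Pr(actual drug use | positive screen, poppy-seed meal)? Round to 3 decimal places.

Pr(actual drug use | positive screen, poppy-seed meal) ≈ 0.271

Under noisy-OR, P(positive screen | causes) = 1 − (1−0.02)·∏(1−qᵢ) over the active causes.
P(positive screen | poppy-seed meal) = 0.902×0.74 + 0.95198×0.26 = 0.667480 + 0.247515 = 0.914995
Restricting to configurations with actual drug use present: 0.95198×0.26 = 0.247515.
So P(actual drug use | positive screen, poppy-seed meal) = 0.247515/0.914995 ≈ 0.271.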